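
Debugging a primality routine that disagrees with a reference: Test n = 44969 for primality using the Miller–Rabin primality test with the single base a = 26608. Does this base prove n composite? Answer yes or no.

yes

n − 1 = 44968 = 2^3 · 5621, so s = 3 and d = 5621.
x_0 = 26608^5621 mod 44969 = 18677.
x_0 is neither 1 nor 44968, so continue squaring.
x_1 = 18677^2 mod 44969 = 5796.
x_2 = 5796^2 mod 44969 = 1773.
Reached i = s−1 = 2 without hitting −1: 26608 is a Miller–Rabin witness and 44969 is composite.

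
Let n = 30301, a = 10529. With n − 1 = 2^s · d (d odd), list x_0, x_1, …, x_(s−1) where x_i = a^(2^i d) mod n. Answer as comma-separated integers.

n − 1 = 30300 = 2^2 · 7575, so s = 2 and d = 7575.
x_0 = 10529^7575 mod 30301 = 5142.
x_1 = 5142^2 mod 30301 = 17692.

5142, 17692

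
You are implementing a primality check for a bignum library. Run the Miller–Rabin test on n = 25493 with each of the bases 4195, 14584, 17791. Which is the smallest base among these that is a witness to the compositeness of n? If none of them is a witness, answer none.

4195

n − 1 = 25492 = 2^2 · 6373, so s = 2 and d = 6373.
Base 4195: x_0 = 4195^6373 mod 25493 = 18144. x_0 is neither 1 nor 25492, so continue squaring. x_1 = 18144^2 mod 25493 = 13627. Reached i = s−1 = 1 without hitting −1: 4195 is a Miller–Rabin witness and 25493 is composite.
Base 14584: x_0 = 14584^6373 mod 25493 = 24685. x_0 is neither 1 nor 25492, so continue squaring. x_1 = 24685^2 mod 25493 = 15539. Reached i = s−1 = 1 without hitting −1: 14584 is a Miller–Rabin witness and 25493 is composite.
Base 17791: x_0 = 17791^6373 mod 25493 = 15386. x_0 is neither 1 nor 25492, so continue squaring. x_1 = 15386^2 mod 25493 = 998. Reached i = s−1 = 1 without hitting −1: 17791 is a Miller–Rabin witness and 25493 is composite.
The smallest witness among the given bases is 4195.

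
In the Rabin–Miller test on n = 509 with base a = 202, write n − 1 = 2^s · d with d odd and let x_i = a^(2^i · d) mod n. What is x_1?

508

n − 1 = 508 = 2^2 · 127, so s = 2 and d = 127.
x_0 = 202^127 mod 509 = 208.
x_1 = 208^2 mod 509 = 508.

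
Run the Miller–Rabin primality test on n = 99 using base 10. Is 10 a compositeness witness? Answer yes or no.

n − 1 = 98 = 2^1 · 49, so s = 1 and d = 49.
x_0 = 10^49 mod 99 = 10.
x_0 ∉ {1, 98} and s = 1, so 10 is a Miller–Rabin witness and 99 is composite.

yes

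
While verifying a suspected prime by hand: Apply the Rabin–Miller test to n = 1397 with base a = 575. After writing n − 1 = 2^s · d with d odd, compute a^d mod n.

n − 1 = 1396 = 2^2 · 349, so s = 2 and d = 349.
575^349 mod 1397 = 92.

92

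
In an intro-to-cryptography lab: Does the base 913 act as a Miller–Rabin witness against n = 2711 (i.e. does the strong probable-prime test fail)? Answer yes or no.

no

n − 1 = 2710 = 2^1 · 1355, so s = 1 and d = 1355.
Repeated squaring mod 2711: 913^1 ≡ 913, 913^2 ≡ 1292, 913^4 ≡ 1999, 913^8 ≡ 2698, 913^16 ≡ 169, 913^32 ≡ 1451, 913^64 ≡ 1665, 913^128 ≡ 1583, 913^256 ≡ 925, 913^512 ≡ 1660, 913^1024 ≡ 1224.
1355 = 1024 + 256 + 64 + 8 + 2 + 1, so 913^1355 ≡ 1224·925·1665·2698·1292·913 ≡ 2710 (mod 2711).
x_0 = 913^1355 mod 2711 = 2710.
x_0 = 2710 ≡ −1, so 913 is not a witness.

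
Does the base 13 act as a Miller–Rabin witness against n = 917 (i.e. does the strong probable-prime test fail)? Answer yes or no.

yes

n − 1 = 916 = 2^2 · 229, so s = 2 and d = 229.
x_0 = 13^229 mod 917 = 811.
x_0 is neither 1 nor 916, so continue squaring.
x_1 = 811^2 mod 917 = 232.
Reached i = s−1 = 1 without hitting −1: 13 is a Miller–Rabin witness and 917 is composite.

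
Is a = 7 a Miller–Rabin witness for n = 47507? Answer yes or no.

no

n − 1 = 47506 = 2^1 · 23753, so s = 1 and d = 23753.
Repeated squaring mod 47507: 7^1 ≡ 7, 7^2 ≡ 49, 7^4 ≡ 2401, 7^8 ≡ 16454, 7^16 ≡ 39230, 7^32 ≡ 3635, 7^64 ≡ 6279, 7^128 ≡ 42538, 7^256 ≡ 34828, 7^512 ≡ 40860, 7^1024 ≡ 1099, 7^2048 ≡ 20126, 7^4096 ≡ 11194, 7^8192 ≡ 29677, 7^16384 ≡ 39563.
23753 = 16384 + 4096 + 2048 + 1024 + 128 + 64 + 8 + 1, so 7^23753 ≡ 39563·11194·20126·1099·42538·6279·16454·7 ≡ 1 (mod 47507).
x_0 = 7^23753 mod 47507 = 1.
x_0 = 1, so 7 is not a witness.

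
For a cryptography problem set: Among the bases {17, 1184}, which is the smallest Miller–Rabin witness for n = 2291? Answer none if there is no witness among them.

17

n − 1 = 2290 = 2^1 · 1145, so s = 1 and d = 1145.
Base 17: x_0 = 17^1145 mod 2291 = 17. x_0 ∉ {1, 2290} and s = 1, so 17 is a Miller–Rabin witness and 2291 is composite.
Base 1184: x_0 = 1184^1145 mod 2291 = 1263. x_0 ∉ {1, 2290} and s = 1, so 1184 is a Miller–Rabin witness and 2291 is composite.
The smallest witness among the given bases is 17.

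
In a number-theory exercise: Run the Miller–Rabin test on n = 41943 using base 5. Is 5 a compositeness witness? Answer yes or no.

yes

n − 1 = 41942 = 2^1 · 20971, so s = 1 and d = 20971.
x_0 = 5^20971 mod 41943 = 5120.
x_0 ∉ {1, 41942} and s = 1, so 5 is a Miller–Rabin witness and 41943 is composite.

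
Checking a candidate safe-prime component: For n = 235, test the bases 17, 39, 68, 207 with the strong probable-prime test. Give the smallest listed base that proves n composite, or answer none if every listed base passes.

n − 1 = 234 = 2^1 · 117, so s = 1 and d = 117.
Base 17: x_0 = 17^117 mod 235 = 7. x_0 ∉ {1, 234} and s = 1, so 17 is a Miller–Rabin witness and 235 is composite.
Base 39: x_0 = 39^117 mod 235 = 124. x_0 ∉ {1, 234} and s = 1, so 39 is a Miller–Rabin witness and 235 is composite.
Base 68: x_0 = 68^117 mod 235 = 18. x_0 ∉ {1, 234} and s = 1, so 68 is a Miller–Rabin witness and 235 is composite.
Base 207: x_0 = 207^117 mod 235 = 62. x_0 ∉ {1, 234} and s = 1, so 207 is a Miller–Rabin witness and 235 is composite.
The smallest witness among the given bases is 17.

17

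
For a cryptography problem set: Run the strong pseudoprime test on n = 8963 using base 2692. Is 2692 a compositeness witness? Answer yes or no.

no

n − 1 = 8962 = 2^1 · 4481, so s = 1 and d = 4481.
x_0 = 2692^4481 mod 8963 = 8962.
x_0 = 8962 ≡ −1, so 2692 is not a witness.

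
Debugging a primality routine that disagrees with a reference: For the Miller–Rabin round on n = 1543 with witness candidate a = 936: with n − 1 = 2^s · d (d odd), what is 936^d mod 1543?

n − 1 = 1542 = 2^1 · 771, so s = 1 and d = 771.
936^771 mod 1543 = 1.

1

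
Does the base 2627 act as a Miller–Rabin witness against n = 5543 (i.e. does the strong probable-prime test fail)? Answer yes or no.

n − 1 = 5542 = 2^1 · 2771, so s = 1 and d = 2771.
x_0 = 2627^2771 mod 5543 = 2291.
x_0 ∉ {1, 5542} and s = 1, so 2627 is a Miller–Rabin witness and 5543 is composite.

yes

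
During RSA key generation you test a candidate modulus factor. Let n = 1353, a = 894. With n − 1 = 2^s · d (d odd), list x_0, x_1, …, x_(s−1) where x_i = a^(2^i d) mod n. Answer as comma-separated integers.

n − 1 = 1352 = 2^3 · 169, so s = 3 and d = 169.
x_0 = 894^169 mod 1353 = 774.
x_1 = 774^2 mod 1353 = 1050.
x_2 = 1050^2 mod 1353 = 1158.

774, 1050, 1158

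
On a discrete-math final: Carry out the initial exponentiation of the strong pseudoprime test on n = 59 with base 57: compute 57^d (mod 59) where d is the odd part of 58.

1

n − 1 = 58 = 2^1 · 29, so s = 1 and d = 29.
57^29 mod 59 = 1.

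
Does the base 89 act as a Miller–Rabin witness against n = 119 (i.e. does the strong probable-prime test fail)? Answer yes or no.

yes

n − 1 = 118 = 2^1 · 59, so s = 1 and d = 59.
x_0 = 89^59 mod 119 = 115.
x_0 ∉ {1, 118} and s = 1, so 89 is a Miller–Rabin witness and 119 is composite.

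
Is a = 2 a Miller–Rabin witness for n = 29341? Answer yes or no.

no

n − 1 = 29340 = 2^2 · 7335, so s = 2 and d = 7335.
Repeated squaring mod 29341: 2^1 ≡ 2, 2^2 ≡ 4, 2^4 ≡ 16, 2^8 ≡ 256, 2^16 ≡ 6854, 2^32 ≡ 2375, 2^64 ≡ 7153, 2^128 ≡ 24046, 2^256 ≡ 16370, 2^512 ≡ 5547, 2^1024 ≡ 19841, 2^2048 ≡ 26425, 2^4096 ≡ 23507.
7335 = 4096 + 2048 + 1024 + 128 + 32 + 4 + 2 + 1, so 2^7335 ≡ 23507·26425·19841·24046·2375·16·4·2 ≡ 26424 (mod 29341).
x_0 = 2^7335 mod 29341 = 26424.
x_0 is neither 1 nor 29340, so continue squaring.
x_1 = 26424^2 mod 29341 = 29340.
x_1 ≡ −1, so 2 is not a witness.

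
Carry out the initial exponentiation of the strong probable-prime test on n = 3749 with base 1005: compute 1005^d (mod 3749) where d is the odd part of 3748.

3522

n − 1 = 3748 = 2^2 · 937, so s = 2 and d = 937.
1005^937 mod 3749 = 3522.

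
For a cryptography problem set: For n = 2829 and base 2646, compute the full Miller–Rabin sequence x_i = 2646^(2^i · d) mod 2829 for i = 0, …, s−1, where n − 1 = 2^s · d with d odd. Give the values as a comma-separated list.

645, 162

n − 1 = 2828 = 2^2 · 707, so s = 2 and d = 707.
x_0 = 2646^707 mod 2829 = 645.
x_1 = 645^2 mod 2829 = 162.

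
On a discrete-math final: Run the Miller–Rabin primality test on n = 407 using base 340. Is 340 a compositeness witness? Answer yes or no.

yes

n − 1 = 406 = 2^1 · 203, so s = 1 and d = 203.
Repeated squaring mod 407: 340^1 ≡ 340, 340^2 ≡ 12, 340^4 ≡ 144, 340^8 ≡ 386, 340^16 ≡ 34, 340^32 ≡ 342, 340^64 ≡ 155, 340^128 ≡ 12.
203 = 128 + 64 + 8 + 2 + 1, so 340^203 ≡ 12·155·386·12·340 ≡ 120 (mod 407).
x_0 = 340^203 mod 407 = 120.
x_0 ∉ {1, 406} and s = 1, so 340 is a Miller–Rabin witness and 407 is composite.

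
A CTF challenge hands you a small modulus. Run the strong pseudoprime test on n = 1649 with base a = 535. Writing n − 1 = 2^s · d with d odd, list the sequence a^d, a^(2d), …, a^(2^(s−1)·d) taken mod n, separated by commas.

712, 701, 1648, 1

n − 1 = 1648 = 2^4 · 103, so s = 4 and d = 103.
x_0 = 535^103 mod 1649 = 712.
x_1 = 712^2 mod 1649 = 701.
x_2 = 701^2 mod 1649 = 1648.
x_3 = 1648^2 mod 1649 = 1.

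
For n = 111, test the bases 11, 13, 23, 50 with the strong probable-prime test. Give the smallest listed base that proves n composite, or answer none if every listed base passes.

n − 1 = 110 = 2^1 · 55, so s = 1 and d = 55.
Base 11: x_0 = 11^55 mod 111 = 11. x_0 ∉ {1, 110} and s = 1, so 11 is a Miller–Rabin witness and 111 is composite.
Base 13: x_0 = 13^55 mod 111 = 61. x_0 ∉ {1, 110} and s = 1, so 13 is a Miller–Rabin witness and 111 is composite.
Base 23: x_0 = 23^55 mod 111 = 14. x_0 ∉ {1, 110} and s = 1, so 23 is a Miller–Rabin witness and 111 is composite.
Base 50: x_0 = 50^55 mod 111 = 98. x_0 ∉ {1, 110} and s = 1, so 50 is a Miller–Rabin witness and 111 is composite.
The smallest witness among the given bases is 11.

11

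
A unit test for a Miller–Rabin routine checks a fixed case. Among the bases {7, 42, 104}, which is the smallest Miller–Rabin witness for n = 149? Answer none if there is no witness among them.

n − 1 = 148 = 2^2 · 37, so s = 2 and d = 37.
Base 7: x_0 = 7^37 mod 149 = 148. x_0 = 148 ≡ −1, so 7 is not a witness.
Base 42: x_0 = 42^37 mod 149 = 148. x_0 = 148 ≡ −1, so 42 is not a witness.
Base 104: x_0 = 104^37 mod 149 = 1. x_0 = 1, so 104 is not a witness.
No listed base is a witness for 149.

none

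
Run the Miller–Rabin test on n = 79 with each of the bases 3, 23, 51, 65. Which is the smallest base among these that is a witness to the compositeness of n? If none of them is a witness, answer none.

n − 1 = 78 = 2^1 · 39, so s = 1 and d = 39.
Base 3: x_0 = 3^39 mod 79 = 78. x_0 = 78 ≡ −1, so 3 is not a witness.
Base 23: x_0 = 23^39 mod 79 = 1. x_0 = 1, so 23 is not a witness.
Base 51: x_0 = 51^39 mod 79 = 1. x_0 = 1, so 51 is not a witness.
Base 65: x_0 = 65^39 mod 79 = 1. x_0 = 1, so 65 is not a witness.
No listed base is a witness for 79.

none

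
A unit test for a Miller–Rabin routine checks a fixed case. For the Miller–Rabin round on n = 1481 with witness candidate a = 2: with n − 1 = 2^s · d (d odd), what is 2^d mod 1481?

n − 1 = 1480 = 2^3 · 185, so s = 3 and d = 185.
Repeated squaring mod 1481: 2^1 ≡ 2, 2^2 ≡ 4, 2^4 ≡ 16, 2^8 ≡ 256, 2^16 ≡ 372, 2^32 ≡ 651, 2^64 ≡ 235, 2^128 ≡ 428.
185 = 128 + 32 + 16 + 8 + 1, so 2^185 ≡ 428·651·372·256·2 ≡ 1480 (mod 1481).

1480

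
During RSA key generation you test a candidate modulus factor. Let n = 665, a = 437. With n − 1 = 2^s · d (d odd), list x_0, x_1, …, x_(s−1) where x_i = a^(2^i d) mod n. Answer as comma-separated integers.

n − 1 = 664 = 2^3 · 83, so s = 3 and d = 83.
x_0 = 437^83 mod 665 = 418.
x_1 = 418^2 mod 665 = 494.
x_2 = 494^2 mod 665 = 646.

418, 494, 646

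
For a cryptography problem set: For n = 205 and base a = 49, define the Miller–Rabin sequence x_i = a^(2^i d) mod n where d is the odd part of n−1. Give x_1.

n − 1 = 204 = 2^2 · 51, so s = 2 and d = 51.
x_0 = 49^51 mod 205 = 74.
x_1 = 74^2 mod 205 = 146.

146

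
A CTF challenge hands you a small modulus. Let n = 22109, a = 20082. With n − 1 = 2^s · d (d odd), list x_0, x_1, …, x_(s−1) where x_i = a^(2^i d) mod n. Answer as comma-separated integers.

n − 1 = 22108 = 2^2 · 5527, so s = 2 and d = 5527.
x_0 = 20082^5527 mod 22109 = 1.
x_1 = 1^2 mod 22109 = 1.

1, 1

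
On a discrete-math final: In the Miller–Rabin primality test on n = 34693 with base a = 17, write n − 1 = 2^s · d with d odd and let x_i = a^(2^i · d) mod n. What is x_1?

1

n − 1 = 34692 = 2^2 · 8673, so s = 2 and d = 8673.
x_0 = 17^8673 mod 34693 = 1.
x_1 = 1^2 mod 34693 = 1.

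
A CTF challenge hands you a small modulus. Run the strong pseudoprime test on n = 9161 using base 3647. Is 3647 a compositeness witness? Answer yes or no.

no

n − 1 = 9160 = 2^3 · 1145, so s = 3 and d = 1145.
x_0 = 3647^1145 mod 9161 = 1.
x_0 = 1, so 3647 is not a witness.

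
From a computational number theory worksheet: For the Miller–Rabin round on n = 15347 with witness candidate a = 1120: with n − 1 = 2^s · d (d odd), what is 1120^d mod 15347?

n − 1 = 15346 = 2^1 · 7673, so s = 1 and d = 7673.
1120^7673 mod 15347 = 11101.

11101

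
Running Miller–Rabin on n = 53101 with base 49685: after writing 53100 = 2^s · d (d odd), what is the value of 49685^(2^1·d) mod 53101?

53100

n − 1 = 53100 = 2^2 · 13275, so s = 2 and d = 13275.
Repeated squaring mod 53101: 49685^1 ≡ 49685, 49685^2 ≡ 39937, 49685^4 ≡ 22333, 49685^8 ≡ 38297, 49685^16 ≡ 10589, 49685^32 ≡ 30710, 49685^64 ≡ 30340, 49685^128 ≡ 9765, 49685^256 ≡ 38930, 49685^512 ≡ 42360, 49685^1024 ≡ 33709, 49685^2048 ≡ 41483, 49685^4096 ≡ 48283, 49685^8192 ≡ 7987.
13275 = 8192 + 4096 + 512 + 256 + 128 + 64 + 16 + 8 + 2 + 1, so 49685^13275 ≡ 7987·48283·42360·38930·9765·30340·10589·38297·39937·49685 ≡ 51926 (mod 53101).
x_0 = 51926.
x_1 = 51926^2 mod 53101 = 53100.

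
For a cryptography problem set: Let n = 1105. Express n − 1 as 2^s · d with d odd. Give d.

Halving: 1104 → 552 → 276 → 138 → 69; 69 is odd.
So 1104 = 2^4 · 69.

69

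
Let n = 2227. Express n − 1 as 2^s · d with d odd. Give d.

Halving: 2226 → 1113; 1113 is odd.
So 2226 = 2^1 · 1113.

1113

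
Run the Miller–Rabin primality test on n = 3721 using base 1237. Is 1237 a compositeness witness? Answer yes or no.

no

n − 1 = 3720 = 2^3 · 465, so s = 3 and d = 465.
x_0 = 1237^465 mod 3721 = 682.
x_0 is neither 1 nor 3720, so continue squaring.
x_1 = 682^2 mod 3721 = 3720.
x_1 ≡ −1, so 1237 is not a witness.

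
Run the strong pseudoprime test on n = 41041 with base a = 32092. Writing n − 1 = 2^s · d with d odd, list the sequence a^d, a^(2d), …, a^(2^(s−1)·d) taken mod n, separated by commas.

n − 1 = 41040 = 2^4 · 2565, so s = 4 and d = 2565.
x_0 = 32092^2565 mod 41041 = 16479.
x_1 = 16479^2 mod 41041 = 30185.
x_2 = 30185^2 mod 41041 = 24025.
x_3 = 24025^2 mod 41041 = 1.

16479, 30185, 24025, 1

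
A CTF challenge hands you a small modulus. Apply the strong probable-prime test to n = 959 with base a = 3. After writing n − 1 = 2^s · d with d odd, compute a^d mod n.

110

n − 1 = 958 = 2^1 · 479, so s = 1 and d = 479.
3^479 mod 959 = 110.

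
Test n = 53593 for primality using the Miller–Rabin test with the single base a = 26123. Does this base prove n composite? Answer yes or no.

n − 1 = 53592 = 2^3 · 6699, so s = 3 and d = 6699.
x_0 = 26123^6699 mod 53593 = 53592.
x_0 = 53592 ≡ −1, so 26123 is not a witness.

no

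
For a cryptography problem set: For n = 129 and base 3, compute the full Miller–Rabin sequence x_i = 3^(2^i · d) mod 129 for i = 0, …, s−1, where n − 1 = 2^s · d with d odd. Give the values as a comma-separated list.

3, 9, 81, 111, 66, 99, 126

n − 1 = 128 = 2^7 · 1, so s = 7 and d = 1.
x_0 = 3^1 mod 129 = 3.
x_1 = 3^2 mod 129 = 9.
x_2 = 9^2 mod 129 = 81.
x_3 = 81^2 mod 129 = 111.
x_4 = 111^2 mod 129 = 66.
x_5 = 66^2 mod 129 = 99.
x_6 = 99^2 mod 129 = 126.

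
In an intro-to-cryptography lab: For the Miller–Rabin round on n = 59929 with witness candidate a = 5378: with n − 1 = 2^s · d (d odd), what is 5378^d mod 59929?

47245

n − 1 = 59928 = 2^3 · 7491, so s = 3 and d = 7491.
5378^7491 mod 59929 = 47245.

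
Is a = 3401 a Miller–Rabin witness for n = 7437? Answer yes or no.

n − 1 = 7436 = 2^2 · 1859, so s = 2 and d = 1859.
x_0 = 3401^1859 mod 7437 = 6269.
x_0 is neither 1 nor 7436, so continue squaring.
x_1 = 6269^2 mod 7437 = 3253.
Reached i = s−1 = 1 without hitting −1: 3401 is a Miller–Rabin witness and 7437 is composite.

yes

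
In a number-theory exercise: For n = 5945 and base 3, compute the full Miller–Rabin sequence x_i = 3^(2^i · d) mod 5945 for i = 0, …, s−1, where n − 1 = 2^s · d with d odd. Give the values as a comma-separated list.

n − 1 = 5944 = 2^3 · 743, so s = 3 and d = 743.
x_0 = 3^743 mod 5945 = 3622.
x_1 = 3622^2 mod 5945 = 4214.
x_2 = 4214^2 mod 5945 = 81.

3622, 4214, 81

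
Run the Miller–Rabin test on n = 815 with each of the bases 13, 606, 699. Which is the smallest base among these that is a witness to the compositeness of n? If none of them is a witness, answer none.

13

n − 1 = 814 = 2^1 · 407, so s = 1 and d = 407.
Base 13: x_0 = 13^407 mod 815 = 157. x_0 ∉ {1, 814} and s = 1, so 13 is a Miller–Rabin witness and 815 is composite.
Base 606: x_0 = 606^407 mod 815 = 166. x_0 ∉ {1, 814} and s = 1, so 606 is a Miller–Rabin witness and 815 is composite.
Base 699: x_0 = 699^407 mod 815 = 579. x_0 ∉ {1, 814} and s = 1, so 699 is a Miller–Rabin witness and 815 is composite.
The smallest witness among the given bases is 13.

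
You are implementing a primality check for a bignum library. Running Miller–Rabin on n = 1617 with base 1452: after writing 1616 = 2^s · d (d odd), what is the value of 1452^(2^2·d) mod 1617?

1353

n − 1 = 1616 = 2^4 · 101, so s = 4 and d = 101.
x_0 = 1452^101 mod 1617 = 264.
x_1 = 264^2 mod 1617 = 165.
x_2 = 165^2 mod 1617 = 1353.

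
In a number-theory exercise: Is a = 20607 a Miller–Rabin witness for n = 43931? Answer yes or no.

n − 1 = 43930 = 2^1 · 21965, so s = 1 and d = 21965.
x_0 = 20607^21965 mod 43931 = 15045.
x_0 ∉ {1, 43930} and s = 1, so 20607 is a Miller–Rabin witness and 43931 is composite.

yes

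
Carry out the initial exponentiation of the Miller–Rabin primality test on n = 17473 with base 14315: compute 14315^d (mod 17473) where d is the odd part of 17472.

4719

n − 1 = 17472 = 2^6 · 273, so s = 6 and d = 273.
Repeated squaring mod 17473: 14315^1 ≡ 14315, 14315^2 ≡ 13354, 14315^4 ≡ 17351, 14315^8 ≡ 14884, 14315^16 ≡ 10762, 14315^32 ≡ 9600, 14315^64 ≡ 7398, 14315^128 ≡ 4968, 14315^256 ≡ 9148.
273 = 256 + 16 + 1, so 14315^273 ≡ 9148·10762·14315 ≡ 4719 (mod 17473).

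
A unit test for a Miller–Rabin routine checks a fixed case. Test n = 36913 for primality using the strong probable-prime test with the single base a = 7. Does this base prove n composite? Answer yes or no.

n − 1 = 36912 = 2^4 · 2307, so s = 4 and d = 2307.
x_0 = 7^2307 mod 36913 = 26339.
x_0 is neither 1 nor 36912, so continue squaring.
x_1 = 26339^2 mod 36913 = 36912.
x_1 ≡ −1, so 7 is not a witness.

no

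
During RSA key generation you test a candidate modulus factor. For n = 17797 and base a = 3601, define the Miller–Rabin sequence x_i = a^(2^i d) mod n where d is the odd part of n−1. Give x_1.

n − 1 = 17796 = 2^2 · 4449, so s = 2 and d = 4449.
By repeated squaring, 3601^4449 ≡ 14456 (mod 17797).
x_0 = 14456.
x_1 = 14456^2 mod 17797 = 3562.

3562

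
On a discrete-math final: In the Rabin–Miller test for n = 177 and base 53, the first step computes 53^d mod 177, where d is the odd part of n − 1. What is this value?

n − 1 = 176 = 2^4 · 11, so s = 4 and d = 11.
53^11 mod 177 = 80.

80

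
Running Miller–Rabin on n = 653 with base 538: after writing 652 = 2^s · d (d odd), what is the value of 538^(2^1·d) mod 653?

n − 1 = 652 = 2^2 · 163, so s = 2 and d = 163.
x_0 = 538^163 mod 653 = 149.
x_1 = 149^2 mod 653 = 652.

652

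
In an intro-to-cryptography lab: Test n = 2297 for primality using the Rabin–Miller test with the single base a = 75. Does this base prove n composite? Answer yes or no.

no

n − 1 = 2296 = 2^3 · 287, so s = 3 and d = 287.
Repeated squaring mod 2297: 75^1 ≡ 75, 75^2 ≡ 1031, 75^4 ≡ 1747, 75^8 ≡ 1593, 75^16 ≡ 1761, 75^32 ≡ 171, 75^64 ≡ 1677, 75^128 ≡ 801, 75^256 ≡ 738.
287 = 256 + 16 + 8 + 4 + 2 + 1, so 75^287 ≡ 738·1761·1593·1747·1031·75 ≡ 1407 (mod 2297).
x_0 = 75^287 mod 2297 = 1407.
x_0 is neither 1 nor 2296, so continue squaring.
x_1 = 1407^2 mod 2297 = 1932.
x_2 = 1932^2 mod 2297 = 2296.
x_2 ≡ −1, so 75 is not a witness.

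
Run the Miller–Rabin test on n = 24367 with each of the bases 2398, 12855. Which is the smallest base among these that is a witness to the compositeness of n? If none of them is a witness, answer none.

n − 1 = 24366 = 2^1 · 12183, so s = 1 and d = 12183.
Base 2398: x_0 = 2398^12183 mod 24367 = 3011. x_0 ∉ {1, 24366} and s = 1, so 2398 is a Miller–Rabin witness and 24367 is composite.
Base 12855: x_0 = 12855^12183 mod 24367 = 10513. x_0 ∉ {1, 24366} and s = 1, so 12855 is a Miller–Rabin witness and 24367 is composite.
The smallest witness among the given bases is 2398.

2398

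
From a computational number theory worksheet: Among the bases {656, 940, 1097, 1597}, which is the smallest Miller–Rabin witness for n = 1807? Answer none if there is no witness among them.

n − 1 = 1806 = 2^1 · 903, so s = 1 and d = 903.
Base 656: x_0 = 656^903 mod 1807 = 1295. x_0 ∉ {1, 1806} and s = 1, so 656 is a Miller–Rabin witness and 1807 is composite.
Base 940: x_0 = 940^903 mod 1807 = 1455. x_0 ∉ {1, 1806} and s = 1, so 940 is a Miller–Rabin witness and 1807 is composite.
Base 1097: x_0 = 1097^903 mod 1807 = 1243. x_0 ∉ {1, 1806} and s = 1, so 1097 is a Miller–Rabin witness and 1807 is composite.
Base 1597: x_0 = 1597^903 mod 1807 = 499. x_0 ∉ {1, 1806} and s = 1, so 1597 is a Miller–Rabin witness and 1807 is composite.
The smallest witness among the given bases is 656.

656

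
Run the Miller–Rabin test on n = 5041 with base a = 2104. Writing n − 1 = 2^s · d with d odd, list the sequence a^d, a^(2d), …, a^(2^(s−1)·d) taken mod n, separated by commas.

4829, 4616, 4190, 3338

n − 1 = 5040 = 2^4 · 315, so s = 4 and d = 315.
x_0 = 2104^315 mod 5041 = 4829.
x_1 = 4829^2 mod 5041 = 4616.
x_2 = 4616^2 mod 5041 = 4190.
x_3 = 4190^2 mod 5041 = 3338.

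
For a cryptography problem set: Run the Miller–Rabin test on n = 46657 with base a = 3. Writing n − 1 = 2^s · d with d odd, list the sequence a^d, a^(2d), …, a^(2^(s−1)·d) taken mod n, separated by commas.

n − 1 = 46656 = 2^6 · 729, so s = 6 and d = 729.
x_0 = 3^729 mod 46657 = 19683.
x_1 = 19683^2 mod 46657 = 27418.
x_2 = 27418^2 mod 46657 = 9140.
x_3 = 9140^2 mod 46657 = 23570.
x_4 = 23570^2 mod 46657 = 1.
x_5 = 1^2 mod 46657 = 1.

19683, 27418, 9140, 23570, 1, 1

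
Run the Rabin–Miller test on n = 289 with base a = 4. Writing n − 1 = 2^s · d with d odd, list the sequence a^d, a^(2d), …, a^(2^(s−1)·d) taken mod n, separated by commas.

21, 152, 273, 256, 222

n − 1 = 288 = 2^5 · 9, so s = 5 and d = 9.
x_0 = 4^9 mod 289 = 21.
x_1 = 21^2 mod 289 = 152.
x_2 = 152^2 mod 289 = 273.
x_3 = 273^2 mod 289 = 256.
x_4 = 256^2 mod 289 = 222.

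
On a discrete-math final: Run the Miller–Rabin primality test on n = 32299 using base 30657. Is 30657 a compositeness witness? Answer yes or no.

no

n − 1 = 32298 = 2^1 · 16149, so s = 1 and d = 16149.
x_0 = 30657^16149 mod 32299 = 32298.
x_0 = 32298 ≡ −1, so 30657 is not a witness.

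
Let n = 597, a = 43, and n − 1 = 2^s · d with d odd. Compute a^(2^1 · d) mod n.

n − 1 = 596 = 2^2 · 149, so s = 2 and d = 149.
x_0 = 43^149 mod 597 = 178.
x_1 = 178^2 mod 597 = 43.

43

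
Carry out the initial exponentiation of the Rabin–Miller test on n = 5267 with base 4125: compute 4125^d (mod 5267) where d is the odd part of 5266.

3107

n − 1 = 5266 = 2^1 · 2633, so s = 1 and d = 2633.
4125^2633 mod 5267 = 3107.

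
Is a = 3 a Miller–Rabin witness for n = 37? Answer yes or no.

no

n − 1 = 36 = 2^2 · 9, so s = 2 and d = 9.
x_0 = 3^9 mod 37 = 36.
x_0 = 36 ≡ −1, so 3 is not a witness.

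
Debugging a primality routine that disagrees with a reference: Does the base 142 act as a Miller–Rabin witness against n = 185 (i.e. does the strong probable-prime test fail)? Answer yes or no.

no

n − 1 = 184 = 2^3 · 23, so s = 3 and d = 23.
x_0 = 142^23 mod 185 = 43.
x_0 is neither 1 nor 184, so continue squaring.
x_1 = 43^2 mod 185 = 184.
x_1 ≡ −1, so 142 is not a witness.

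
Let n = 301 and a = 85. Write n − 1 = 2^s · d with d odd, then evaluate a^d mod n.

n − 1 = 300 = 2^2 · 75, so s = 2 and d = 75.
85^75 mod 301 = 85.

85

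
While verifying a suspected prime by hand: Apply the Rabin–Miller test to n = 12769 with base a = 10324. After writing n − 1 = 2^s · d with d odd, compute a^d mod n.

n − 1 = 12768 = 2^5 · 399, so s = 5 and d = 399.
Repeated squaring mod 12769: 10324^1 ≡ 10324, 10324^2 ≡ 2133, 10324^4 ≡ 3925, 10324^8 ≡ 6211, 10324^16 ≡ 1372, 10324^32 ≡ 5341, 10324^64 ≡ 335, 10324^128 ≡ 10073, 10324^256 ≡ 2855.
399 = 256 + 128 + 8 + 4 + 2 + 1, so 10324^399 ≡ 2855·10073·6211·3925·2133·10324 ≡ 5242 (mod 12769).

5242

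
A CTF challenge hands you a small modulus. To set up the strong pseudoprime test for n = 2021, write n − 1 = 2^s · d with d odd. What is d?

505

Halving: 2020 → 1010 → 505; 505 is odd.
So 2020 = 2^2 · 505.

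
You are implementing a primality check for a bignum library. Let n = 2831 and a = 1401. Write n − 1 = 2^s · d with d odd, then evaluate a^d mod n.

n − 1 = 2830 = 2^1 · 1415, so s = 1 and d = 1415.
1401^1415 mod 2831 = 1628.

1628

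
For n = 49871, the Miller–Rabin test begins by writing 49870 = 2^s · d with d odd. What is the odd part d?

Halving: 49870 → 24935; 24935 is odd.
So 49870 = 2^1 · 24935.

24935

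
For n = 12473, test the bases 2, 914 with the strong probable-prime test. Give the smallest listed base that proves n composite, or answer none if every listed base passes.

n − 1 = 12472 = 2^3 · 1559, so s = 3 and d = 1559.
Base 2: x_0 = 2^1559 mod 12473 = 12472. x_0 = 12472 ≡ −1, so 2 is not a witness.
Base 914: x_0 = 914^1559 mod 12473 = 11307. x_0 is neither 1 nor 12472, so continue squaring. x_1 = 11307^2 mod 12473 = 12472. x_1 ≡ −1, so 914 is not a witness.
No listed base is a witness for 12473.

none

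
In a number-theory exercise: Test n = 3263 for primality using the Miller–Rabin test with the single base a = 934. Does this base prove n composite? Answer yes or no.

n − 1 = 3262 = 2^1 · 1631, so s = 1 and d = 1631.
Repeated squaring mod 3263: 934^1 ≡ 934, 934^2 ≡ 1135, 934^4 ≡ 2603, 934^8 ≡ 1621, 934^16 ≡ 926, 934^32 ≡ 2570, 934^64 ≡ 588, 934^128 ≡ 3129, 934^256 ≡ 1641, 934^512 ≡ 906, 934^1024 ≡ 1823.
1631 = 1024 + 512 + 64 + 16 + 8 + 4 + 2 + 1, so 934^1631 ≡ 1823·906·588·926·1621·2603·1135·934 ≡ 2645 (mod 3263).
x_0 = 934^1631 mod 3263 = 2645.
x_0 ∉ {1, 3262} and s = 1, so 934 is a Miller–Rabin witness and 3263 is composite.

yes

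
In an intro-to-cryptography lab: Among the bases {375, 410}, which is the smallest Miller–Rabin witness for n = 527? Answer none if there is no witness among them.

375

n − 1 = 526 = 2^1 · 263, so s = 1 and d = 263.
Base 375: x_0 = 375^263 mod 527 = 290. x_0 ∉ {1, 526} and s = 1, so 375 is a Miller–Rabin witness and 527 is composite.
Base 410: x_0 = 410^263 mod 527 = 196. x_0 ∉ {1, 526} and s = 1, so 410 is a Miller–Rabin witness and 527 is composite.
The smallest witness among the given bases is 375.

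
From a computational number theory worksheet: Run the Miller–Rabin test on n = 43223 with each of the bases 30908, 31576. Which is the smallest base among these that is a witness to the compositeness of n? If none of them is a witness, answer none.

none

n − 1 = 43222 = 2^1 · 21611, so s = 1 and d = 21611.
Base 30908: x_0 = 30908^21611 mod 43223 = 43222. x_0 = 43222 ≡ −1, so 30908 is not a witness.
Base 31576: x_0 = 31576^21611 mod 43223 = 1. x_0 = 1, so 31576 is not a witness.
No listed base is a witness for 43223.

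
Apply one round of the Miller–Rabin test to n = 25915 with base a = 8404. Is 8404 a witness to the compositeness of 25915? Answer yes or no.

no

n − 1 = 25914 = 2^1 · 12957, so s = 1 and d = 12957.
Repeated squaring mod 25915: 8404^1 ≡ 8404, 8404^2 ≡ 8841, 8404^4 ≡ 3641, 8404^8 ≡ 14316, 8404^16 ≡ 12036, 8404^32 ≡ 446, 8404^64 ≡ 17511, 8404^128 ≡ 8841, 8404^256 ≡ 3641, 8404^512 ≡ 14316, 8404^1024 ≡ 12036, 8404^2048 ≡ 446, 8404^4096 ≡ 17511, 8404^8192 ≡ 8841.
12957 = 8192 + 4096 + 512 + 128 + 16 + 8 + 4 + 1, so 8404^12957 ≡ 8841·17511·14316·8841·12036·14316·3641·8404 ≡ 25914 (mod 25915).
x_0 = 8404^12957 mod 25915 = 25914.
x_0 = 25914 ≡ −1, so 8404 is not a witness.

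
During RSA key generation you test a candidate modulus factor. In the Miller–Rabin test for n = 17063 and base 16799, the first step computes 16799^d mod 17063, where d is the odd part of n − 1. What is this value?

14601

n − 1 = 17062 = 2^1 · 8531, so s = 1 and d = 8531.
16799^8531 mod 17063 = 14601.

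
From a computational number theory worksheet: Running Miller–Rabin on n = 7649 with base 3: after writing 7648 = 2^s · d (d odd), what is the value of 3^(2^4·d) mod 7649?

7648

n − 1 = 7648 = 2^5 · 239, so s = 5 and d = 239.
x_0 = 3^239 mod 7649 = 4397.
x_1 = 4397^2 mod 7649 = 4586.
x_2 = 4586^2 mod 7649 = 4295.
x_3 = 4295^2 mod 7649 = 5286.
x_4 = 5286^2 mod 7649 = 7648.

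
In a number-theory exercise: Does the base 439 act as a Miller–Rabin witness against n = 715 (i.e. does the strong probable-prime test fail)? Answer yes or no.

no

n − 1 = 714 = 2^1 · 357, so s = 1 and d = 357.
x_0 = 439^357 mod 715 = 714.
x_0 = 714 ≡ −1, so 439 is not a witness.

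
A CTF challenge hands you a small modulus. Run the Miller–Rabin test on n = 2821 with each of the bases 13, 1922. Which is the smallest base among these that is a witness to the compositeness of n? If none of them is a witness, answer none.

n − 1 = 2820 = 2^2 · 705, so s = 2 and d = 705.
Base 13: x_0 = 13^705 mod 2821 = 650. x_0 is neither 1 nor 2820, so continue squaring. x_1 = 650^2 mod 2821 = 2171. Reached i = s−1 = 1 without hitting −1: 13 is a Miller–Rabin witness and 2821 is composite.
Base 1922: x_0 = 1922^705 mod 2821 = 372. x_0 is neither 1 nor 2820, so continue squaring. x_1 = 372^2 mod 2821 = 155. Reached i = s−1 = 1 without hitting −1: 1922 is a Miller–Rabin witness and 2821 is composite.
The smallest witness among the given bases is 13.

13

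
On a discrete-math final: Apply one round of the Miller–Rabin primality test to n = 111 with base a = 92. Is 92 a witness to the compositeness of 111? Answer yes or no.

n − 1 = 110 = 2^1 · 55, so s = 1 and d = 55.
x_0 = 92^55 mod 111 = 56.
x_0 ∉ {1, 110} and s = 1, so 92 is a Miller–Rabin witness and 111 is composite.

yes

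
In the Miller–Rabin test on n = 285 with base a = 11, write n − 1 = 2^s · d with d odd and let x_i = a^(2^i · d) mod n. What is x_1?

106

n − 1 = 284 = 2^2 · 71, so s = 2 and d = 71.
x_0 = 11^71 mod 285 = 26.
x_1 = 26^2 mod 285 = 106.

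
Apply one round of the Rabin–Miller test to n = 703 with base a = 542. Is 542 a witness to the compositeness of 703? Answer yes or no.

n − 1 = 702 = 2^1 · 351, so s = 1 and d = 351.
Repeated squaring mod 703: 542^1 ≡ 542, 542^2 ≡ 613, 542^4 ≡ 367, 542^8 ≡ 416, 542^16 ≡ 118, 542^32 ≡ 567, 542^64 ≡ 218, 542^128 ≡ 423, 542^256 ≡ 367.
351 = 256 + 64 + 16 + 8 + 4 + 2 + 1, so 542^351 ≡ 367·218·118·416·367·613·542 ≡ 265 (mod 703).
x_0 = 542^351 mod 703 = 265.
x_0 ∉ {1, 702} and s = 1, so 542 is a Miller–Rabin witness and 703 is composite.

yes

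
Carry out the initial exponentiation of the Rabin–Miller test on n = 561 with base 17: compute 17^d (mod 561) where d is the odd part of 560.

n − 1 = 560 = 2^4 · 35, so s = 4 and d = 35.
Repeated squaring mod 561: 17^1 ≡ 17, 17^2 ≡ 289, 17^4 ≡ 493, 17^8 ≡ 136, 17^16 ≡ 544, 17^32 ≡ 289.
35 = 32 + 2 + 1, so 17^35 ≡ 289·289·17 ≡ 527 (mod 561).

527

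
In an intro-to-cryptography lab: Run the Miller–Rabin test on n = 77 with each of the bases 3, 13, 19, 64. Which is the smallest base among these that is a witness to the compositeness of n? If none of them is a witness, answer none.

n − 1 = 76 = 2^2 · 19, so s = 2 and d = 19.
Base 3: x_0 = 3^19 mod 77 = 59. x_0 is neither 1 nor 76, so continue squaring. x_1 = 59^2 mod 77 = 16. Reached i = s−1 = 1 without hitting −1: 3 is a Miller–Rabin witness and 77 is composite.
Base 13: x_0 = 13^19 mod 77 = 6. x_0 is neither 1 nor 76, so continue squaring. x_1 = 6^2 mod 77 = 36. Reached i = s−1 = 1 without hitting −1: 13 is a Miller–Rabin witness and 77 is composite.
Base 19: x_0 = 19^19 mod 77 = 40. x_0 is neither 1 nor 76, so continue squaring. x_1 = 40^2 mod 77 = 60. Reached i = s−1 = 1 without hitting −1: 19 is a Miller–Rabin witness and 77 is composite.
Base 64: x_0 = 64^19 mod 77 = 71. x_0 is neither 1 nor 76, so continue squaring. x_1 = 71^2 mod 77 = 36. Reached i = s−1 = 1 without hitting −1: 64 is a Miller–Rabin witness and 77 is composite.
The smallest witness among the given bases is 3.

3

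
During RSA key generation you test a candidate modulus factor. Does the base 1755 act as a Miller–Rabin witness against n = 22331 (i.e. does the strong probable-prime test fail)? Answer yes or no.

n − 1 = 22330 = 2^1 · 11165, so s = 1 and d = 11165.
x_0 = 1755^11165 mod 22331 = 6793.
x_0 ∉ {1, 22330} and s = 1, so 1755 is a Miller–Rabin witness and 22331 is composite.

yes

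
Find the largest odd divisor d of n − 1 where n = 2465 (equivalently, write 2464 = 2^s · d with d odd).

77

Halving: 2464 → 1232 → 616 → 308 → 154 → 77; 77 is odd.
So 2464 = 2^5 · 77.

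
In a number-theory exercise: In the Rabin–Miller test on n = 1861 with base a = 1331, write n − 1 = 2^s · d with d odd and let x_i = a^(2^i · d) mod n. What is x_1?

1860

n − 1 = 1860 = 2^2 · 465, so s = 2 and d = 465.
Repeated squaring mod 1861: 1331^1 ≡ 1331, 1331^2 ≡ 1750, 1331^4 ≡ 1155, 1331^8 ≡ 1549, 1331^16 ≡ 572, 1331^32 ≡ 1509, 1331^64 ≡ 1078, 1331^128 ≡ 820, 1331^256 ≡ 579.
465 = 256 + 128 + 64 + 16 + 1, so 1331^465 ≡ 579·820·1078·572·1331 ≡ 1800 (mod 1861).
x_0 = 1800.
x_1 = 1800^2 mod 1861 = 1860.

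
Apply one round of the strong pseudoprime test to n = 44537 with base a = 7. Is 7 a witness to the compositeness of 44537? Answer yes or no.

no

n − 1 = 44536 = 2^3 · 5567, so s = 3 and d = 5567.
Repeated squaring mod 44537: 7^1 ≡ 7, 7^2 ≡ 49, 7^4 ≡ 2401, 7^8 ≡ 19528, 7^16 ≡ 16990, 7^32 ≡ 15803, 7^64 ≡ 15850, 7^128 ≡ 33820, 7^256 ≡ 37703, 7^512 ≡ 28780, 7^1024 ≡ 33811, 7^2048 ≡ 8005, 7^4096 ≡ 35819.
5567 = 4096 + 1024 + 256 + 128 + 32 + 16 + 8 + 4 + 2 + 1, so 7^5567 ≡ 35819·33811·37703·33820·15803·16990·19528·2401·49·7 ≡ 33285 (mod 44537).
x_0 = 7^5567 mod 44537 = 33285.
x_0 is neither 1 nor 44536, so continue squaring.
x_1 = 33285^2 mod 44537 = 33350.
x_2 = 33350^2 mod 44537 = 44536.
x_2 ≡ −1, so 7 is not a witness.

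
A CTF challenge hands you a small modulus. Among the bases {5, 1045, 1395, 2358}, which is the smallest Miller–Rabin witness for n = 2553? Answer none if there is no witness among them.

5

n − 1 = 2552 = 2^3 · 319, so s = 3 and d = 319.
Base 5: x_0 = 5^319 mod 2553 = 2207. x_0 is neither 1 nor 2552, so continue squaring. x_1 = 2207^2 mod 2553 = 2278. x_2 = 2278^2 mod 2553 = 1588. Reached i = s−1 = 2 without hitting −1: 5 is a Miller–Rabin witness and 2553 is composite.
Base 1045: x_0 = 1045^319 mod 2553 = 160. x_0 is neither 1 nor 2552, so continue squaring. x_1 = 160^2 mod 2553 = 70. x_2 = 70^2 mod 2553 = 2347. Reached i = s−1 = 2 without hitting −1: 1045 is a Miller–Rabin witness and 2553 is composite.
Base 1395: x_0 = 1395^319 mod 2553 = 1839. x_0 is neither 1 nor 2552, so continue squaring. x_1 = 1839^2 mod 2553 = 1749. x_2 = 1749^2 mod 2553 = 507. Reached i = s−1 = 2 without hitting −1: 1395 is a Miller–Rabin witness and 2553 is composite.
Base 2358: x_0 = 2358^319 mod 2553 = 2025. x_0 is neither 1 nor 2552, so continue squaring. x_1 = 2025^2 mod 2553 = 507. x_2 = 507^2 mod 2553 = 1749. Reached i = s−1 = 2 without hitting −1: 2358 is a Miller–Rabin witness and 2553 is composite.
The smallest witness among the given bases is 5.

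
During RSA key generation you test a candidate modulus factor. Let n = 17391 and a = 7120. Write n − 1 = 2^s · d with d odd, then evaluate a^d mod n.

n − 1 = 17390 = 2^1 · 8695, so s = 1 and d = 8695.
7120^8695 mod 17391 = 12178.

12178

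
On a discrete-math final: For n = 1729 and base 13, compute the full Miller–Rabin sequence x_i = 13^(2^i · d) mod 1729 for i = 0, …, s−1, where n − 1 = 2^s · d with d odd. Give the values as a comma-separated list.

n − 1 = 1728 = 2^6 · 27, so s = 6 and d = 27.
x_0 = 13^27 mod 1729 = 1196.
x_1 = 1196^2 mod 1729 = 533.
x_2 = 533^2 mod 1729 = 533.
x_3 = 533^2 mod 1729 = 533.
x_4 = 533^2 mod 1729 = 533.
x_5 = 533^2 mod 1729 = 533.

1196, 533, 533, 533, 533, 533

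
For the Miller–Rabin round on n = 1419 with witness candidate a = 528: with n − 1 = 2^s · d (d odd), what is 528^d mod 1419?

n − 1 = 1418 = 2^1 · 709, so s = 1 and d = 709.
528^709 mod 1419 = 363.

363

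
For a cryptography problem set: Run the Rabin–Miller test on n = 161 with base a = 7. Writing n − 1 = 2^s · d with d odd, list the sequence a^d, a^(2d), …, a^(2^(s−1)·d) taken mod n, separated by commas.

n − 1 = 160 = 2^5 · 5, so s = 5 and d = 5.
x_0 = 7^5 mod 161 = 63.
x_1 = 63^2 mod 161 = 105.
x_2 = 105^2 mod 161 = 77.
x_3 = 77^2 mod 161 = 133.
x_4 = 133^2 mod 161 = 140.

63, 105, 77, 133, 140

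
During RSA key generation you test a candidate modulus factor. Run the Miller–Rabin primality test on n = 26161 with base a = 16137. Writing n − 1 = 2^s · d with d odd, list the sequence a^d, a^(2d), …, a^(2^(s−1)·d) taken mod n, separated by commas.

3551, 26160, 1, 1

n − 1 = 26160 = 2^4 · 1635, so s = 4 and d = 1635.
x_0 = 16137^1635 mod 26161 = 3551.
x_1 = 3551^2 mod 26161 = 26160.
x_2 = 26160^2 mod 26161 = 1.
x_3 = 1^2 mod 26161 = 1.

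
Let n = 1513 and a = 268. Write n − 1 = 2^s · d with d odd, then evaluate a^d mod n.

n − 1 = 1512 = 2^3 · 189, so s = 3 and d = 189.
268^189 mod 1513 = 268.

268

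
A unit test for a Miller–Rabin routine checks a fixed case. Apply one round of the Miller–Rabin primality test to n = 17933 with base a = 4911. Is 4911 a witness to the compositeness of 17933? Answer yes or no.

yes

n − 1 = 17932 = 2^2 · 4483, so s = 2 and d = 4483.
Repeated squaring mod 17933: 4911^1 ≡ 4911, 4911^2 ≡ 15969, 4911^4 ≡ 1701, 4911^8 ≡ 6188, 4911^16 ≡ 4389, 4911^32 ≡ 3279, 4911^64 ≡ 9974, 4911^128 ≡ 6325, 4911^256 ≡ 15035, 4911^512 ≡ 5760, 4911^1024 ≡ 1550, 4911^2048 ≡ 17411, 4911^4096 ≡ 3489.
4483 = 4096 + 256 + 128 + 2 + 1, so 4911^4483 ≡ 3489·15035·6325·15969·4911 ≡ 15994 (mod 17933).
x_0 = 4911^4483 mod 17933 = 15994.
x_0 is neither 1 nor 17932, so continue squaring.
x_1 = 15994^2 mod 17933 = 11724.
Reached i = s−1 = 1 without hitting −1: 4911 is a Miller–Rabin witness and 17933 is composite.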